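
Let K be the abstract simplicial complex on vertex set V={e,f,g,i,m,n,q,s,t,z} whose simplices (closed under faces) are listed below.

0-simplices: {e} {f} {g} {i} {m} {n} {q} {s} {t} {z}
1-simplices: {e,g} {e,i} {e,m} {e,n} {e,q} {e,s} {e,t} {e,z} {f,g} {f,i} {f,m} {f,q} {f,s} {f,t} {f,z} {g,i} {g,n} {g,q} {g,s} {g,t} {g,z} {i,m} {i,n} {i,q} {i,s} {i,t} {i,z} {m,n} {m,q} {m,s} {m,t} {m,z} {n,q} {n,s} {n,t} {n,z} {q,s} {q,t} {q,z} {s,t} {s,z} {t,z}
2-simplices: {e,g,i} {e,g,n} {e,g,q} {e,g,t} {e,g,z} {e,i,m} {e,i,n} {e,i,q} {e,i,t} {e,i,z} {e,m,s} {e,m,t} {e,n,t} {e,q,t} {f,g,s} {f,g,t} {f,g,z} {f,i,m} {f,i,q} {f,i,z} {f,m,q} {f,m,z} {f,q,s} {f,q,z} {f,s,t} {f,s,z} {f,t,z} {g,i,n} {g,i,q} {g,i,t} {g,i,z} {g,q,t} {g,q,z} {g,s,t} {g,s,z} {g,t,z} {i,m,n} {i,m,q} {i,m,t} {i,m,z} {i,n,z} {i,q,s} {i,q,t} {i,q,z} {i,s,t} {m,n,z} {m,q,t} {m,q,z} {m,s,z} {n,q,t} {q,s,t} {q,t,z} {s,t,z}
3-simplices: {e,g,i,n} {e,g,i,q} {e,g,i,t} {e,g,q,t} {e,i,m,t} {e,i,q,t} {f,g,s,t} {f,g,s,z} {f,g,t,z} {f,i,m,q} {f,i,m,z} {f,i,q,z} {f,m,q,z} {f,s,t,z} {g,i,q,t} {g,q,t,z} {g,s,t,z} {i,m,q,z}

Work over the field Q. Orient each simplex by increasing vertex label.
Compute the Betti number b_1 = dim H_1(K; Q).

n_0=10 n_1=42 n_2=53 n_3=18  [Q]
∂1: piv[eg,ei,em,en,eq,es,et,ez,fg] rk=9  ker:fi,fm,fq,fs,ft,fz,gi,gn,gq,gs,gt,gz,im,in,iq,is,it,iz,mn,mq,ms,mt,mz,nq,ns,nt,nz,qs,qt,qz,st,sz,tz
∂2: piv[egi,egn,egq,egt,egz,eim,ein,eiq,eit,eiz,ems,emt,ent,eqt,fgs,fgt,fgz,fim,fiq,fiz,fmq,fmz,fqs,fqz,fst,fsz,ftz,imn,inz,iqs,msz,nqt] rk=32  ker:gin,giq,git,giz,gqt,gqz,gst,gsz,gtz,imq,imt,imz,iqt,iqz,ist,mnz,mqt,mqz,qst,qtz,stz
∂3: piv[egin,egiq,egit,egqt,eimt,eiqt,fgst,fgsz,fgtz,fimq,fimz,fiqz,fmqz,fstz,gqtz] rk=15  ker:giqt,gstz,imqz
b_1=(42−9)−32=1

b_1=1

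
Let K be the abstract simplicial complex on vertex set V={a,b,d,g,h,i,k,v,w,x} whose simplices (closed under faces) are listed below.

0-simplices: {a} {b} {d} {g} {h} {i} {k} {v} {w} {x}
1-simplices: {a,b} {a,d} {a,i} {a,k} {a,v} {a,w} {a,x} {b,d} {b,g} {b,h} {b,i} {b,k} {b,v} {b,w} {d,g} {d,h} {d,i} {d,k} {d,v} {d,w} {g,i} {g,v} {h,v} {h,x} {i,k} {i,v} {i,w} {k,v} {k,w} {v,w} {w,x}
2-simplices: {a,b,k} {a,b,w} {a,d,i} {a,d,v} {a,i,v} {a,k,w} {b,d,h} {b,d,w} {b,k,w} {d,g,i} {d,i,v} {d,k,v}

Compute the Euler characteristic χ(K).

n_0=10 n_1=31 n_2=12
χ=+10−31+12=-9

χ(K)=-9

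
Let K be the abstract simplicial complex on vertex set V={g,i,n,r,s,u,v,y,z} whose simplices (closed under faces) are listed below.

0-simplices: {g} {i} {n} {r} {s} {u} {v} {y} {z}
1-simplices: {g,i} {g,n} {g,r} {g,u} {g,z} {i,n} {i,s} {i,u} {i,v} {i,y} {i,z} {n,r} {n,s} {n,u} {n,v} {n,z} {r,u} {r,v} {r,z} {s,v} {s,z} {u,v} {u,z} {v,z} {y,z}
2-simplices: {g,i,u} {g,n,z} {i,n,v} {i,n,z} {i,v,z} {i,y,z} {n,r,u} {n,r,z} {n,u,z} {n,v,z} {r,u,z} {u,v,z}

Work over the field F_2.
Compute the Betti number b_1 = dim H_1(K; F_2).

b_1=7

n_0=9 n_1=25 n_2=12  [Z2]
∂1: piv[gi,gn,gr,gu,gz,is,iv,iy] rk=8  ker:in,iu,iz,nr,ns,nu,nv,nz,ru,rv,rz,sv,sz,uv,uz,vz,yz
∂2: piv[giu,gnz,inv,inz,ivz,iyz,nru,nrz,nuz,uvz] rk=10  ker:nvz,ruz
b_1=(25−8)−10=7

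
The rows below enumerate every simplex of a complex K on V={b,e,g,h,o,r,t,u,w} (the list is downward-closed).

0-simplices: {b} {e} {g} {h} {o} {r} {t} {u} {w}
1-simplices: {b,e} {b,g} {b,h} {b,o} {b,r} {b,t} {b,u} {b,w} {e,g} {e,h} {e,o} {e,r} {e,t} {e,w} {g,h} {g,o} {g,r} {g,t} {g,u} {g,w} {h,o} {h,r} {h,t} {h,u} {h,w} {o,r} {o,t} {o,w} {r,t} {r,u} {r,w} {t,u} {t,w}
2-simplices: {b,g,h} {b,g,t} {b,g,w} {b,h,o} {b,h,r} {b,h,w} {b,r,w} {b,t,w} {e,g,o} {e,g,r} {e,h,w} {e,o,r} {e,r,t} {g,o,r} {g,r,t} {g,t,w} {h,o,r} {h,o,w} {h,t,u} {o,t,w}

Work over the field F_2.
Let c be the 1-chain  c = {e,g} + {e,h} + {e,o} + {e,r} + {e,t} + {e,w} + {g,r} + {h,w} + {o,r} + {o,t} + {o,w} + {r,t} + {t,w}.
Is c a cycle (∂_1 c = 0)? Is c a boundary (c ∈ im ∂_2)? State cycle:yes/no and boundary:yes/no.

cycle:yes boundary:yes

n_0=9 n_1=33 n_2=20  [Z2]
∂1: piv[be,bg,bh,bo,br,bt,bu,bw] rk=8  ker:eg,eh,eo,er,et,ew,gh,go,gr,gt,gu,gw,ho,hr,ht,hu,hw,or,ot,ow,rt,ru,rw,tu,tw
∂2: piv[bgh,bgt,bgw,bho,bhr,bhw,brw,btw,ego,egr,ehw,eor,ert,grt,hor,how,htu,otw] rk=18  ker:gor,gtw
∂1c = 0
c vs im∂2: reduces to 0 ⇒ boundary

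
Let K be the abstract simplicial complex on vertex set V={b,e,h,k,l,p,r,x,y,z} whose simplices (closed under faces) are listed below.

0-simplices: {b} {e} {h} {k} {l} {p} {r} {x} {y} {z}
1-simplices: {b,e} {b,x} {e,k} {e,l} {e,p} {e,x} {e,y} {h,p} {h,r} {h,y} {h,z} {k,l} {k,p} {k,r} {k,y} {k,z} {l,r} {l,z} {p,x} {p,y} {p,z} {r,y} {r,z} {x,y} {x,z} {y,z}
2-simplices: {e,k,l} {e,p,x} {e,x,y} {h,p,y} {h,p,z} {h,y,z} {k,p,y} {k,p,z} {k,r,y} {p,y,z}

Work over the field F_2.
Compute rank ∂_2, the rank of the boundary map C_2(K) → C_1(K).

n_0=10 n_1=26 n_2=10  [Z2]
∂1: piv[be,bx,ek,el,ep,ey,hp,hr,hz] rk=9  ker:ex,hy,kl,kp,kr,ky,kz,lr,lz,px,py,pz,ry,rz,xy,xz,yz
∂2: piv[ekl,epx,exy,hpy,hpz,hyz,kpy,kpz,kry] rk=9  ker:pyz
rk∂_2=9

rank∂_2=9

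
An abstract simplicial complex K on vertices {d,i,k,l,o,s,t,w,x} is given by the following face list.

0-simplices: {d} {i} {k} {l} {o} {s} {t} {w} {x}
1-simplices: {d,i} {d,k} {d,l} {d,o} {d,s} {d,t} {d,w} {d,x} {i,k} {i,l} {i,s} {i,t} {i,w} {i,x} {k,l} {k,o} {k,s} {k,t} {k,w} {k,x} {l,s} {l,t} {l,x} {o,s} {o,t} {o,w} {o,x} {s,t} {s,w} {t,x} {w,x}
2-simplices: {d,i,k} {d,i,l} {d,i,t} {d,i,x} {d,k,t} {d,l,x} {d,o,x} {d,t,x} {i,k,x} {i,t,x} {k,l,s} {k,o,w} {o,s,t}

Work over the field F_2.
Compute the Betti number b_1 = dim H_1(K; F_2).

n_0=9 n_1=31 n_2=13  [Z2]
∂1: piv[di,dk,dl,do,ds,dt,dw,dx] rk=8  ker:ik,il,is,it,iw,ix,kl,ko,ks,kt,kw,kx,ls,lt,lx,os,ot,ow,ox,st,sw,tx,wx
∂2: piv[dik,dil,dit,dix,dkt,dlx,dox,dtx,ikx,kls,kow,ost] rk=12  ker:itx
b_1=(31−8)−12=11

b_1=11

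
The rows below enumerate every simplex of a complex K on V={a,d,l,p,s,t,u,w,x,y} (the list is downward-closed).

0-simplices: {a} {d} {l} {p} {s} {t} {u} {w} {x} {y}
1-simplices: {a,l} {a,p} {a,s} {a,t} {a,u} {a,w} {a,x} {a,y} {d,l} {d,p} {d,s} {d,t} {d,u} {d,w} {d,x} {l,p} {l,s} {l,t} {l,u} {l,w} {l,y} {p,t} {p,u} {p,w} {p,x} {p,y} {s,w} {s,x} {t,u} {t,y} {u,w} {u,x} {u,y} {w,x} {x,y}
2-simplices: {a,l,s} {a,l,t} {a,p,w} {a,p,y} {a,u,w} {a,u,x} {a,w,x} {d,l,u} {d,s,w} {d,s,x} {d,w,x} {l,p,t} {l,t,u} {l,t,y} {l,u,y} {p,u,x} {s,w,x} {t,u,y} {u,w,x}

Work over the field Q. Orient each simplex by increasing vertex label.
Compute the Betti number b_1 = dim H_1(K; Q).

n_0=10 n_1=35 n_2=19  [Q]
∂1: piv[al,ap,as,at,au,aw,ax,ay,dl] rk=9  ker:dp,ds,dt,du,dw,dx,lp,ls,lt,lu,lw,ly,pt,pu,pw,px,py,sw,sx,tu,ty,uw,ux,uy,wx,xy
∂2: piv[als,alt,apw,apy,auw,aux,awx,dlu,dsw,dsx,dwx,lpt,ltu,lty,luy,pux] rk=16  ker:swx,tuy,uwx
b_1=(35−9)−16=10

b_1=10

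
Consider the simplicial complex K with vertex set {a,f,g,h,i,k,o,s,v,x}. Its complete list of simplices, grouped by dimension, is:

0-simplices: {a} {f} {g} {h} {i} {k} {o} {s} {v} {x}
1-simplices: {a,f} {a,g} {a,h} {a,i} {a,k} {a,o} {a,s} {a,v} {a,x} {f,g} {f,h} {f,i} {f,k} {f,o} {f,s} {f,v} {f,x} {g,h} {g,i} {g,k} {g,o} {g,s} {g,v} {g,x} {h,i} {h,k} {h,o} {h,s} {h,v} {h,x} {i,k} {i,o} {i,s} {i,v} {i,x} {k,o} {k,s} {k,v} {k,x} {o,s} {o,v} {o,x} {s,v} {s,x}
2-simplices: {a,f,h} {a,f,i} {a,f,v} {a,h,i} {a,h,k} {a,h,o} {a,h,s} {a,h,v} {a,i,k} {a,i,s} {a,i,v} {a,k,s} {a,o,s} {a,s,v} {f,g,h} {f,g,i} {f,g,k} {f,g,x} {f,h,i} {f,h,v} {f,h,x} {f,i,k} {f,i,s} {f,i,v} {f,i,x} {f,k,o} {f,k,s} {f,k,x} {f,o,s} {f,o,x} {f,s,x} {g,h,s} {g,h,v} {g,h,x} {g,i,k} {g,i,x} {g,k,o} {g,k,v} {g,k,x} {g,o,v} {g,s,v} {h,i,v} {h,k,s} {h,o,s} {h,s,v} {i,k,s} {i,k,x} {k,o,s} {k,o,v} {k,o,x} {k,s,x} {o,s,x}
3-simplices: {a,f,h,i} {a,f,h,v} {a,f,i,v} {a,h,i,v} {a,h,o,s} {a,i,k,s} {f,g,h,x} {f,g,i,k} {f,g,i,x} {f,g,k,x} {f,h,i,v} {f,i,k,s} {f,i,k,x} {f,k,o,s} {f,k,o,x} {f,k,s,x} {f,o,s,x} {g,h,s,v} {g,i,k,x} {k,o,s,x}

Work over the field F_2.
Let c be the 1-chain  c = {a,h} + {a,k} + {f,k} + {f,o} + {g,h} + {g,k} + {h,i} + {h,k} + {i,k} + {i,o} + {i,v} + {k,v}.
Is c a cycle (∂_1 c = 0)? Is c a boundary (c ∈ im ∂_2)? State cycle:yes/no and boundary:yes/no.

cycle:yes boundary:no

n_0=10 n_1=44 n_2=52 n_3=20  [Z2]
∂1: piv[af,ag,ah,ai,ak,ao,as,av,ax] rk=9  ker:fg,fh,fi,fk,fo,fs,fv,fx,gh,gi,gk,go,gs,gv,gx,hi,hk,ho,hs,hv,hx,ik,io,is,iv,ix,ko,ks,kv,kx,os,ov,ox,sv,sx
∂2: piv[afh,afi,afv,ahi,ahk,aho,ahs,ahv,aik,ais,aiv,aks,aos,asv,fgh,fgi,fgk,fgx,fhx,fik,fis,fix,fko,fkx,fos,fox,fsx,ghs,ghv,gko,gkv,gov] rk=32  ker:fhi,fhv,fiv,fks,ghx,gik,gix,gkx,gsv,hiv,hks,hos,hsv,iks,ikx,kos,kov,kox,ksx,osx
∂3: piv[afhi,afhv,afiv,ahiv,ahos,aiks,fghx,fgik,fgix,fgkx,fiks,fikx,fkos,fkox,fksx,fosx,ghsv] rk=17  ker:fhiv,gikx,kosx
∂1c = 0
c vs im∂2: residual ≠ 0 ⇒ not boundary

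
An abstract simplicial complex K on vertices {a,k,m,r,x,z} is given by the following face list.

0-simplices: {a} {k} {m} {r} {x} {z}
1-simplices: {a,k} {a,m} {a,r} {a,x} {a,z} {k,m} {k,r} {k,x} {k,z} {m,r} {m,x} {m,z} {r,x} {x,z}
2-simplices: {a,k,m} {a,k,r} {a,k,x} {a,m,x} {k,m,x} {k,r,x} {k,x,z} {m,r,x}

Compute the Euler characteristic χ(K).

n_0=6 n_1=14 n_2=8
χ=+6−14+8=0

χ(K)=0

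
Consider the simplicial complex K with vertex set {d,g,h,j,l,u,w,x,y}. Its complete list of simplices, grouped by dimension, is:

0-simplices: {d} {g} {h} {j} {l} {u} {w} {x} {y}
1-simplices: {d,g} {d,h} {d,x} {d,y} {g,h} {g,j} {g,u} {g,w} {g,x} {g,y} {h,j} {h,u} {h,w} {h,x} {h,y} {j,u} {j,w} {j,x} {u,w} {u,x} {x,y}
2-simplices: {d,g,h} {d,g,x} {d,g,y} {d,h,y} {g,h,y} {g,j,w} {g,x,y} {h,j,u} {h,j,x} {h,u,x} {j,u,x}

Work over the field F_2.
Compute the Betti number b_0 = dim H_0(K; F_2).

n_0=9 n_1=21 n_2=11  [Z2]
∂1: piv[dg,dh,dx,dy,gj,gu,gw] rk=7  ker:gh,gx,gy,hj,hu,hw,hx,hy,ju,jw,jx,uw,ux,xy
∂2: piv[dgh,dgx,dgy,dhy,gjw,gxy,hju,hjx,hux] rk=9  ker:ghy,jux
b_0=(9−0)−7=2

b_0=2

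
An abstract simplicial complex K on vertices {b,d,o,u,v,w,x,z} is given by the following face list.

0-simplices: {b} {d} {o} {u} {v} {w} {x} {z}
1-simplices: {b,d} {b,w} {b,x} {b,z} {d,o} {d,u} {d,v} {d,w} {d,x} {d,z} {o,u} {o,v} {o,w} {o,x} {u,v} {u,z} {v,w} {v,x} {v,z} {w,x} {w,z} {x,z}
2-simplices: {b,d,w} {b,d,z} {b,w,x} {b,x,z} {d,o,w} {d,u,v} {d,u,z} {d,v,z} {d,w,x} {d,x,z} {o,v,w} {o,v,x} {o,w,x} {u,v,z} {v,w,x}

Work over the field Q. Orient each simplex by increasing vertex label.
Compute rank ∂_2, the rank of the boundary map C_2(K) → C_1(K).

n_0=8 n_1=22 n_2=15  [Q]
∂1: piv[bd,bw,bx,bz,do,du,dv] rk=7  ker:dw,dx,dz,ou,ov,ow,ox,uv,uz,vw,vx,vz,wx,wz,xz
∂2: piv[bdw,bdz,bwx,bxz,dow,duv,duz,dvz,dwx,ovw,ovx,owx] rk=12  ker:dxz,uvz,vwx
rk∂_2=12

rank∂_2=12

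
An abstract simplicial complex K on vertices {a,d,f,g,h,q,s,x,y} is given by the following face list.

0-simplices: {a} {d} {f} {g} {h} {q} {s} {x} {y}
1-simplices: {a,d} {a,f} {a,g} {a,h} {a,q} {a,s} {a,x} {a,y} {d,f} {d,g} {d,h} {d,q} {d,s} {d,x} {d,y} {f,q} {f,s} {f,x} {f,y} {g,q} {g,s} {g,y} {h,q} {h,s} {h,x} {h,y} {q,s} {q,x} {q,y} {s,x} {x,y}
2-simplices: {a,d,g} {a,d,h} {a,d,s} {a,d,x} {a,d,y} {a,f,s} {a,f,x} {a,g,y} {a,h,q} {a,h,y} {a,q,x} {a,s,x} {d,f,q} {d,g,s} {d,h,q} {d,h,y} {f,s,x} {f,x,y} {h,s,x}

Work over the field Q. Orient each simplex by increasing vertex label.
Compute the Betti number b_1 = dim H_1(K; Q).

n_0=9 n_1=31 n_2=19  [Q]
∂1: piv[ad,af,ag,ah,aq,as,ax,ay] rk=8  ker:df,dg,dh,dq,ds,dx,dy,fq,fs,fx,fy,gq,gs,gy,hq,hs,hx,hy,qs,qx,qy,sx,xy
∂2: piv[adg,adh,ads,adx,ady,afs,afx,agy,ahq,ahy,aqx,asx,dfq,dgs,dhq,fxy,hsx] rk=17  ker:dhy,fsx
b_1=(31−8)−17=6

b_1=6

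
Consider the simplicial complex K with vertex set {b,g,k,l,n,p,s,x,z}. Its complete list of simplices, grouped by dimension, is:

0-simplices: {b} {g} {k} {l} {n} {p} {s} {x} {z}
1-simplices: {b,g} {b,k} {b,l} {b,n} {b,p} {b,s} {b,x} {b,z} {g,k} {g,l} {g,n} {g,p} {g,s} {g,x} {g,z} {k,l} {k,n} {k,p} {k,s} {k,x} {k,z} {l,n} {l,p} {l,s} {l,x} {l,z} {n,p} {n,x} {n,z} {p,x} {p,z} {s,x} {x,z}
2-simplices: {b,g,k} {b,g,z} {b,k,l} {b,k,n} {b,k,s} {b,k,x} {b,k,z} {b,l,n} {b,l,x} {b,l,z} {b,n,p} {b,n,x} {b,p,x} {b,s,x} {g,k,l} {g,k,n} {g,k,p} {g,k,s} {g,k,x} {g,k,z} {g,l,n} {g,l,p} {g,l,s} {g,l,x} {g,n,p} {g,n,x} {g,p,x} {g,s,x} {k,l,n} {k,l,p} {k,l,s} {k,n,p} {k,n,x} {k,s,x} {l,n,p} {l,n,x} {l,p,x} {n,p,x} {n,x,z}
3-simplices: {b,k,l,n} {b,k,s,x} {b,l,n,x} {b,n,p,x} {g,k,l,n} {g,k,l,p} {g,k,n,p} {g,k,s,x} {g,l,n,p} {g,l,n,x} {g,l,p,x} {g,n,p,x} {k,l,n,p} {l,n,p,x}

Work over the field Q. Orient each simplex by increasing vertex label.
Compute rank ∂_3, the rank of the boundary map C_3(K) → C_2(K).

n_0=9 n_1=33 n_2=39 n_3=14  [Q]
∂1: piv[bg,bk,bl,bn,bp,bs,bx,bz] rk=8  ker:gk,gl,gn,gp,gs,gx,gz,kl,kn,kp,ks,kx,kz,ln,lp,ls,lx,lz,np,nx,nz,px,pz,sx,xz
∂2: piv[bgk,bgz,bkl,bkn,bks,bkx,bkz,bln,blx,blz,bnp,bnx,bpx,bsx,gkl,gkn,gkp,gks,gkx,glp,gls,gnp,nxz] rk=23  ker:gkz,gln,glx,gnx,gpx,gsx,kln,klp,kls,knp,knx,ksx,lnp,lnx,lpx,npx
∂3: piv[bkln,bksx,blnx,bnpx,gkln,gklp,gknp,gksx,glnp,glnx,glpx,gnpx] rk=12  ker:klnp,lnpx
rk∂_3=12

rank∂_3=12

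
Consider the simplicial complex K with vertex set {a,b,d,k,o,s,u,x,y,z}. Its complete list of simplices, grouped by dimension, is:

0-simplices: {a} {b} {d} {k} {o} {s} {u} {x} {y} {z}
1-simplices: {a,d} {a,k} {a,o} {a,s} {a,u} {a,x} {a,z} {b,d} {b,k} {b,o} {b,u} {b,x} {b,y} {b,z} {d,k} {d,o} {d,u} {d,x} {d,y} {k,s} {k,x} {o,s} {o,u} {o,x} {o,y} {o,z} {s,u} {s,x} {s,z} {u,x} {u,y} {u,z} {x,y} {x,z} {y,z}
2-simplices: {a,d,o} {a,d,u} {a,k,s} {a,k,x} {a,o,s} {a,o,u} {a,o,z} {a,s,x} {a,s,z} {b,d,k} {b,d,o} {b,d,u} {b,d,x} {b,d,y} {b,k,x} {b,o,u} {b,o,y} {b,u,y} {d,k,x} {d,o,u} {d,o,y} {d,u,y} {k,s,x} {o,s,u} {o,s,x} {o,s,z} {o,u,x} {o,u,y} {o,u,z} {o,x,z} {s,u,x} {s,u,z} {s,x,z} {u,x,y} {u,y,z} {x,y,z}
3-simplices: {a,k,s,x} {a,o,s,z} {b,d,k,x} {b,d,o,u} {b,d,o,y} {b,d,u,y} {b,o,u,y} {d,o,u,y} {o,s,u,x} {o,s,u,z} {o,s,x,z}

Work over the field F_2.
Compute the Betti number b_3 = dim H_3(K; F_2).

b_3=1

n_0=10 n_1=35 n_2=36 n_3=11  [Z2]
∂1: piv[ad,ak,ao,as,au,ax,az,bd,by] rk=9  ker:bk,bo,bu,bx,bz,dk,do,du,dx,dy,ks,kx,os,ou,ox,oy,oz,su,sx,sz,ux,uy,uz,xy,xz,yz
∂2: piv[ado,adu,aks,akx,aos,aou,aoz,asx,asz,bdk,bdo,bdu,bdx,bdy,bkx,boy,buy,osu,osx,oux,ouz,oxz,uxy,uyz] rk=24  ker:bou,dkx,dou,doy,duy,ksx,osz,ouy,sux,suz,sxz,xyz
∂3: piv[aksx,aosz,bdkx,bdou,bdoy,bduy,bouy,osux,osuz,osxz] rk=10  ker:douy
b_3=(11−10)−0=1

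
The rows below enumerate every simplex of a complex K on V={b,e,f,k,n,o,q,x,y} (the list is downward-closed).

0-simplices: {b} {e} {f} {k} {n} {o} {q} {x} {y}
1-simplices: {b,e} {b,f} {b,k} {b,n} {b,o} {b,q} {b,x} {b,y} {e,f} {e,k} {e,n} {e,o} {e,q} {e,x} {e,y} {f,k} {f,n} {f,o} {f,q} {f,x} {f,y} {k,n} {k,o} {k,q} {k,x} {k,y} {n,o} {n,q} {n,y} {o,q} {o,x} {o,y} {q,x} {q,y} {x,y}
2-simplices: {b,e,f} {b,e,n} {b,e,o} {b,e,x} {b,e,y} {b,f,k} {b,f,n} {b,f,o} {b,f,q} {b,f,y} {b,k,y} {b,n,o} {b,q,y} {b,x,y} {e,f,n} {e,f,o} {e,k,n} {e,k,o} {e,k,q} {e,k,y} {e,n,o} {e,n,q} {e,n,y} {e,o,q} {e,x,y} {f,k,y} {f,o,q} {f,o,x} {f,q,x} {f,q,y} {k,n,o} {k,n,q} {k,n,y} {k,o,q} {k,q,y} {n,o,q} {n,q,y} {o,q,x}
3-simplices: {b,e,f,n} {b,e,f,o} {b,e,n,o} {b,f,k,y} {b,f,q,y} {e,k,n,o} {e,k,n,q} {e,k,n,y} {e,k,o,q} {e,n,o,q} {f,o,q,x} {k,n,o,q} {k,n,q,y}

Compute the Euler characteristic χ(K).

n_0=9 n_1=35 n_2=38 n_3=13
χ=+9−35+38−13=-1

χ(K)=-1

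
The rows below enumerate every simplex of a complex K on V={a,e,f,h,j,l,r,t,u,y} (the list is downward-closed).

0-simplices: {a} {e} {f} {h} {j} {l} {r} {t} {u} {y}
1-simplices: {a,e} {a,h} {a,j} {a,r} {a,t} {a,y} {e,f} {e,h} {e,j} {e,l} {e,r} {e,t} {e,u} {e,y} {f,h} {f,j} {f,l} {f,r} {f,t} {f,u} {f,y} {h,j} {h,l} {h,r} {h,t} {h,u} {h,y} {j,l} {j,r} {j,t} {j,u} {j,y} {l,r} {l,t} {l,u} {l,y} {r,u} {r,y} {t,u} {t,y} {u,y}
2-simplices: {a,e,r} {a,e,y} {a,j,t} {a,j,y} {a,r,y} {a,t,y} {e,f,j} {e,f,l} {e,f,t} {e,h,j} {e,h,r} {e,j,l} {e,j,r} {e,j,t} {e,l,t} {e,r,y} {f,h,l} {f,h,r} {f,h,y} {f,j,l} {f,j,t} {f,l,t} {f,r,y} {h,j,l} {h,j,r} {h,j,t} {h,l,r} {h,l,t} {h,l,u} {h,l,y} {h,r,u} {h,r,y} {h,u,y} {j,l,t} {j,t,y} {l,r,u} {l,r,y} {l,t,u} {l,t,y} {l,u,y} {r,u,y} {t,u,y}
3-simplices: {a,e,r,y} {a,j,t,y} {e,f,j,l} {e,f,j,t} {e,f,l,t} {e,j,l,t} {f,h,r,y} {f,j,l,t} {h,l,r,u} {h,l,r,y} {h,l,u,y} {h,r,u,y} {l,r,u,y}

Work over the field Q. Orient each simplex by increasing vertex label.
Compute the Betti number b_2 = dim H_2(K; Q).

n_0=10 n_1=41 n_2=42 n_3=13  [Q]
∂1: piv[ae,ah,aj,ar,at,ay,ef,el,eu] rk=9  ker:eh,ej,er,et,ey,fh,fj,fl,fr,ft,fu,fy,hj,hl,hr,ht,hu,hy,jl,jr,jt,ju,jy,lr,lt,lu,ly,ru,ry,tu,ty,uy
∂2: piv[aer,aey,ajt,ajy,ary,aty,efj,efl,eft,ehj,ehr,ejl,ejr,ejt,elt,fhl,fhr,fhy,fry,hjl,hjt,hlr,hlu,hly,hru,huy,ltu,lty] rk=28  ker:ery,fjl,fjt,flt,hjr,hlt,hry,jlt,jty,lru,lry,luy,ruy,tuy
∂3: piv[aery,ajty,efjl,efjt,eflt,ejlt,fhry,hlru,hlry,hluy,hruy] rk=11  ker:fjlt,lruy
b_2=(42−28)−11=3

b_2=3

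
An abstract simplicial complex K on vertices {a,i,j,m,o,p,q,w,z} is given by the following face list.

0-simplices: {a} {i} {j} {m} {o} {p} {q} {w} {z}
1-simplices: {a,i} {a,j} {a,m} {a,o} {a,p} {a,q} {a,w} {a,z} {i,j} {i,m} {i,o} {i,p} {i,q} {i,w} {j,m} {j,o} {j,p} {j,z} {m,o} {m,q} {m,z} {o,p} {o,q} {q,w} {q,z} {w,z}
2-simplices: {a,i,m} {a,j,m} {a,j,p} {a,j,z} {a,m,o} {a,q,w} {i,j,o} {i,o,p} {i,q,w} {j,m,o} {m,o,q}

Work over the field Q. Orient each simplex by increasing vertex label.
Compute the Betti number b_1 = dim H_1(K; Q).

n_0=9 n_1=26 n_2=11  [Q]
∂1: piv[ai,aj,am,ao,ap,aq,aw,az] rk=8  ker:ij,im,io,ip,iq,iw,jm,jo,jp,jz,mo,mq,mz,op,oq,qw,qz,wz
∂2: piv[aim,ajm,ajp,ajz,amo,aqw,ijo,iop,iqw,jmo,moq] rk=11
b_1=(26−8)−11=7

b_1=7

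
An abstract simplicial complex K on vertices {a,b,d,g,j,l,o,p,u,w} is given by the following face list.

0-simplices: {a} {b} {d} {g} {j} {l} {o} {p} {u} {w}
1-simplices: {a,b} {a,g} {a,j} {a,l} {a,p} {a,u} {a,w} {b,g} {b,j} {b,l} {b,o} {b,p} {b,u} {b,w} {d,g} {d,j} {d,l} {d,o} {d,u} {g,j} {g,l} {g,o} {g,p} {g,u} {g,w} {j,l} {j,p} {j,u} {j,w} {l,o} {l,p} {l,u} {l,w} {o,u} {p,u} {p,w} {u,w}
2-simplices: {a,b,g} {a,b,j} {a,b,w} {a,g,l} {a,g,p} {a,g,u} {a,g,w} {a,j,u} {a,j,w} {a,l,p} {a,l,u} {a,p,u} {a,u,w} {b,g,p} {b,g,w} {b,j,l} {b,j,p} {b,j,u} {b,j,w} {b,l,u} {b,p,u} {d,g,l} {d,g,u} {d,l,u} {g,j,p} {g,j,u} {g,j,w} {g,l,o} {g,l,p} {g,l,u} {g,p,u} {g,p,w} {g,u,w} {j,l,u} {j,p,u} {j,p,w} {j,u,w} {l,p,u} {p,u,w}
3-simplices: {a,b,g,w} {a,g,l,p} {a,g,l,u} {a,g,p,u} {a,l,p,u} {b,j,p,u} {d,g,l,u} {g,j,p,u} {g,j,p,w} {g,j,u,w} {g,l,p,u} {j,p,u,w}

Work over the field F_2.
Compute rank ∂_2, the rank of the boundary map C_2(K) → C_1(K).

n_0=10 n_1=37 n_2=39 n_3=12  [Z2]
∂1: piv[ab,ag,aj,al,ap,au,aw,bo,dg] rk=9  ker:bg,bj,bl,bp,bu,bw,dj,dl,do,du,gj,gl,go,gp,gu,gw,jl,jp,ju,jw,lo,lp,lu,lw,ou,pu,pw,uw
∂2: piv[abg,abj,abw,agl,agp,agu,agw,aju,ajw,alp,alu,apu,auw,bgp,bjl,bjp,bju,blu,dgl,dgu,gjp,glo,gpw] rk=23  ker:bgw,bjw,bpu,dlu,gju,gjw,glp,glu,gpu,guw,jlu,jpu,jpw,juw,lpu,puw
∂3: piv[abgw,aglp,aglu,agpu,alpu,bjpu,dglu,gjpu,gjpw,gjuw,jpuw] rk=11  ker:glpu
rk∂_2=23

rank∂_2=23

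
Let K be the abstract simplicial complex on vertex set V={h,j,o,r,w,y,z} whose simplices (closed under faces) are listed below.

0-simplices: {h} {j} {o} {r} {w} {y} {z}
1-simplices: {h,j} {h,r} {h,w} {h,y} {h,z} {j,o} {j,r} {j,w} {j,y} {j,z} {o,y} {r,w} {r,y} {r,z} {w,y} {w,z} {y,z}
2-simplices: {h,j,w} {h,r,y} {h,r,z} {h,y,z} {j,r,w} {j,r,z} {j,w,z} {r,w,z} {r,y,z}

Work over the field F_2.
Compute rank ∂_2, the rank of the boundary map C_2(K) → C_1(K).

rank∂_2=7

n_0=7 n_1=17 n_2=9  [Z2]
∂1: piv[hj,hr,hw,hy,hz,jo] rk=6  ker:jr,jw,jy,jz,oy,rw,ry,rz,wy,wz,yz
∂2: piv[hjw,hry,hrz,hyz,jrw,jrz,jwz] rk=7  ker:rwz,ryz
rk∂_2=7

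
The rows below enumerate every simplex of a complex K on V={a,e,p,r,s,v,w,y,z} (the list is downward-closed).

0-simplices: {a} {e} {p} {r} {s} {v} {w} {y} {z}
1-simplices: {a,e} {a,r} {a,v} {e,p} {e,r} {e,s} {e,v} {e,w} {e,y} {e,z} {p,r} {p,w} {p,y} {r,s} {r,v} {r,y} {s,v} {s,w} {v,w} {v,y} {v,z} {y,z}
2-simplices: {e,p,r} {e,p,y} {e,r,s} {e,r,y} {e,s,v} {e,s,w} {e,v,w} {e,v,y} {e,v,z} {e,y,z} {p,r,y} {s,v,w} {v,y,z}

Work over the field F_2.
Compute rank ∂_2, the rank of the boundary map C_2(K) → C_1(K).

n_0=9 n_1=22 n_2=13  [Z2]
∂1: piv[ae,ar,av,ep,es,ew,ey,ez] rk=8  ker:er,ev,pr,pw,py,rs,rv,ry,sv,sw,vw,vy,vz,yz
∂2: piv[epr,epy,ers,ery,esv,esw,evw,evy,evz,eyz] rk=10  ker:pry,svw,vyz
rk∂_2=10

rank∂_2=10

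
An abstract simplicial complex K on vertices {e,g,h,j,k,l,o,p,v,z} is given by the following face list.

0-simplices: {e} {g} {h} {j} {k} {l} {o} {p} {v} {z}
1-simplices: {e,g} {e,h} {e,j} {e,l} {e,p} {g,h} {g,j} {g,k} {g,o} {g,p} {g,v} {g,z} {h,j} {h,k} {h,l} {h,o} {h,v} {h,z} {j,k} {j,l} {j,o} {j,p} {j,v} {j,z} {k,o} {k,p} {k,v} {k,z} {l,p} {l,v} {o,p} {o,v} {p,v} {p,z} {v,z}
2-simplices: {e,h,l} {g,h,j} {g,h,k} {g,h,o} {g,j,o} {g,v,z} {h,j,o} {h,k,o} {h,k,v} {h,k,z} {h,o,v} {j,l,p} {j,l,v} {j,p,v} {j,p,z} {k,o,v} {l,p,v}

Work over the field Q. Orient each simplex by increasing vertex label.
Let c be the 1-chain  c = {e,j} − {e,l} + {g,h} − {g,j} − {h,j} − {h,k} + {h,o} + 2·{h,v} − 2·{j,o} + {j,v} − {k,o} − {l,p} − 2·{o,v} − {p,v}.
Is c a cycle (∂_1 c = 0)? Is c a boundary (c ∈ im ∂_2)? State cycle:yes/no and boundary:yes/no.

cycle:yes boundary:no

n_0=10 n_1=35 n_2=17  [Q]
∂1: piv[eg,eh,ej,el,ep,gk,go,gv,gz] rk=9  ker:gh,gj,gp,hj,hk,hl,ho,hv,hz,jk,jl,jo,jp,jv,jz,ko,kp,kv,kz,lp,lv,op,ov,pv,pz,vz
∂2: piv[ehl,ghj,ghk,gho,gjo,gvz,hko,hkv,hkz,hov,jlp,jlv,jpv,jpz] rk=14  ker:hjo,kov,lpv
∂1c = 0
c vs im∂2: residual ≠ 0 ⇒ not boundary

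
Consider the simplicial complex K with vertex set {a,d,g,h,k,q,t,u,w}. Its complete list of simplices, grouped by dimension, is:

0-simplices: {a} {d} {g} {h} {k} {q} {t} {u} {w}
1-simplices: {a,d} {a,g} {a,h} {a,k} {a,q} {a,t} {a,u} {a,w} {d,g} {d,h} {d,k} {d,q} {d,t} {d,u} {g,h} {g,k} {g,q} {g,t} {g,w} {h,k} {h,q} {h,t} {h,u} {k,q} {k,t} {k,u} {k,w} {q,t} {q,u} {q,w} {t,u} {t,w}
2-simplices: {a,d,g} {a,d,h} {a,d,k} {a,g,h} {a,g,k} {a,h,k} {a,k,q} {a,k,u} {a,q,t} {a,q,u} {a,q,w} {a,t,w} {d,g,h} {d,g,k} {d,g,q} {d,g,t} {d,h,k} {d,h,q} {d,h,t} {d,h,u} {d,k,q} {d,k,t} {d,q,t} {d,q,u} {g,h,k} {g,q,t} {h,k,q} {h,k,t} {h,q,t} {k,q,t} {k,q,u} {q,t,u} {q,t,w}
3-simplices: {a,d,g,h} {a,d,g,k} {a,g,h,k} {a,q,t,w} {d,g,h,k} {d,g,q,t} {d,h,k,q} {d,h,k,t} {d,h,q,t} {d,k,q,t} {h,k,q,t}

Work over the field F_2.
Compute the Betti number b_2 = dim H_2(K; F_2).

n_0=9 n_1=32 n_2=33 n_3=11  [Z2]
∂1: piv[ad,ag,ah,ak,aq,at,au,aw] rk=8  ker:dg,dh,dk,dq,dt,du,gh,gk,gq,gt,gw,hk,hq,ht,hu,kq,kt,ku,kw,qt,qu,qw,tu,tw
∂2: piv[adg,adh,adk,agh,agk,ahk,akq,aku,aqt,aqu,aqw,atw,dgq,dgt,dhq,dht,dhu,dkq,dkt,dqt,dqu,qtu] rk=22  ker:dgh,dgk,dhk,ghk,gqt,hkq,hkt,hqt,kqt,kqu,qtw
∂3: piv[adgh,adgk,aghk,aqtw,dghk,dgqt,dhkq,dhkt,dhqt,dkqt] rk=10  ker:hkqt
b_2=(33−22)−10=1

b_2=1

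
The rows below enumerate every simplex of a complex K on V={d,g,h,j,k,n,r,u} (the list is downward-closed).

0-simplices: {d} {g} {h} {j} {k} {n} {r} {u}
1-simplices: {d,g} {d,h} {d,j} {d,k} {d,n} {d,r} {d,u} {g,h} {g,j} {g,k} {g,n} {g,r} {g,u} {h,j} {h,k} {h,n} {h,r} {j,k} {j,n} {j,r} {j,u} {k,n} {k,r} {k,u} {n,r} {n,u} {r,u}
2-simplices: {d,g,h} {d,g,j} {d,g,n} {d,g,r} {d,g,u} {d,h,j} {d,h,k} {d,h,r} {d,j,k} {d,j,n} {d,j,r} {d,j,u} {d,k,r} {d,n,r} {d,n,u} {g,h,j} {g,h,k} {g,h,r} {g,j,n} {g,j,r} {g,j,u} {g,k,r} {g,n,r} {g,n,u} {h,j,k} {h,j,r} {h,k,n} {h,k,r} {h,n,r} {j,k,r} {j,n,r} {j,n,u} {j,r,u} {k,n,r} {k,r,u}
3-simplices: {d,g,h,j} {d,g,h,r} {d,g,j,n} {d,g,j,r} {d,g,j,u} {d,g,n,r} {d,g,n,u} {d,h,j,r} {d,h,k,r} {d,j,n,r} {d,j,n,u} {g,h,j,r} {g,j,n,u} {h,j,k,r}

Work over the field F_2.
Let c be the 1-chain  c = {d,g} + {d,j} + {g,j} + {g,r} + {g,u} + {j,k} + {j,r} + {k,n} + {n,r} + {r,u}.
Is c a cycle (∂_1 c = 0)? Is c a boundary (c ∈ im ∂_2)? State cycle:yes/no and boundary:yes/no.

n_0=8 n_1=27 n_2=35 n_3=14  [Z2]
∂1: piv[dg,dh,dj,dk,dn,dr,du] rk=7  ker:gh,gj,gk,gn,gr,gu,hj,hk,hn,hr,jk,jn,jr,ju,kn,kr,ku,nr,nu,ru
∂2: piv[dgh,dgj,dgn,dgr,dgu,dhj,dhk,dhr,djk,djn,djr,dju,dkr,dnr,dnu,ghk,hkn,hnr,jru,kru] rk=20  ker:ghj,ghr,gjn,gjr,gju,gkr,gnr,gnu,hjk,hjr,hkr,jkr,jnr,jnu,knr
∂3: piv[dghj,dghr,dgjn,dgjr,dgju,dgnr,dgnu,dhjr,dhkr,djnr,djnu,hjkr] rk=12  ker:ghjr,gjnu
∂1c = 0
c vs im∂2: reduces to 0 ⇒ boundary

cycle:yes boundary:yes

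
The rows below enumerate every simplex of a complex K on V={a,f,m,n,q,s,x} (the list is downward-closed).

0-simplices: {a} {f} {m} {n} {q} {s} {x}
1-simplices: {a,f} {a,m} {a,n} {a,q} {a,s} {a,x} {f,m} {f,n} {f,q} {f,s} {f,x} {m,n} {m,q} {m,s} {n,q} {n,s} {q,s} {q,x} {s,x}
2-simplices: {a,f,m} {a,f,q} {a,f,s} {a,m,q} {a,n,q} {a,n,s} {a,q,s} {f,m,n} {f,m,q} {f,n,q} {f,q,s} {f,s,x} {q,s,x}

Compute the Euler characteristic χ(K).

n_0=7 n_1=19 n_2=13
χ=+7−19+13=1

χ(K)=1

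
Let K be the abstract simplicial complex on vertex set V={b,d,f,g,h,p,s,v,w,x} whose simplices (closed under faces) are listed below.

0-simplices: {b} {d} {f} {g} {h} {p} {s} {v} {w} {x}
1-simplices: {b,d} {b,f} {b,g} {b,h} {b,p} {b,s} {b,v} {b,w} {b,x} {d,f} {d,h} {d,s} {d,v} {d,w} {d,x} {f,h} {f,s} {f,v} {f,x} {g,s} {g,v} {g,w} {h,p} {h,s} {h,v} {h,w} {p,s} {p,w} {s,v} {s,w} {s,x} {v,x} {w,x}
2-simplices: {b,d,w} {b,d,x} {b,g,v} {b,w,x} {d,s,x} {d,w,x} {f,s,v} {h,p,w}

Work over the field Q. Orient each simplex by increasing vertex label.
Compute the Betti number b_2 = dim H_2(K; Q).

n_0=10 n_1=33 n_2=8  [Q]
∂1: piv[bd,bf,bg,bh,bp,bs,bv,bw,bx] rk=9  ker:df,dh,ds,dv,dw,dx,fh,fs,fv,fx,gs,gv,gw,hp,hs,hv,hw,ps,pw,sv,sw,sx,vx,wx
∂2: piv[bdw,bdx,bgv,bwx,dsx,fsv,hpw] rk=7  ker:dwx
b_2=(8−7)−0=1

b_2=1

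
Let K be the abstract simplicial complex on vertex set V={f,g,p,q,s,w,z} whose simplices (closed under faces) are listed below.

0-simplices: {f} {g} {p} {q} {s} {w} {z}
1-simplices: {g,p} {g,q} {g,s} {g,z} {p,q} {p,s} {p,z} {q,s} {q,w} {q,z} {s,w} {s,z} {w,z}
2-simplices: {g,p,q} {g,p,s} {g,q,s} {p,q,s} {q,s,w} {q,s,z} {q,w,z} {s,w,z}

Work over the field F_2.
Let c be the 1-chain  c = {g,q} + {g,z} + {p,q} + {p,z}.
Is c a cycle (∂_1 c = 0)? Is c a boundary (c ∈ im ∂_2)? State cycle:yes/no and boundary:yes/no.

cycle:yes boundary:no

n_0=7 n_1=13 n_2=8  [Z2]
∂1: piv[gp,gq,gs,gz,qw] rk=5  ker:pq,ps,pz,qs,qz,sw,sz,wz
∂2: piv[gpq,gps,gqs,qsw,qsz,qwz] rk=6  ker:pqs,swz
∂1c = 0
c vs im∂2: residual ≠ 0 ⇒ not boundary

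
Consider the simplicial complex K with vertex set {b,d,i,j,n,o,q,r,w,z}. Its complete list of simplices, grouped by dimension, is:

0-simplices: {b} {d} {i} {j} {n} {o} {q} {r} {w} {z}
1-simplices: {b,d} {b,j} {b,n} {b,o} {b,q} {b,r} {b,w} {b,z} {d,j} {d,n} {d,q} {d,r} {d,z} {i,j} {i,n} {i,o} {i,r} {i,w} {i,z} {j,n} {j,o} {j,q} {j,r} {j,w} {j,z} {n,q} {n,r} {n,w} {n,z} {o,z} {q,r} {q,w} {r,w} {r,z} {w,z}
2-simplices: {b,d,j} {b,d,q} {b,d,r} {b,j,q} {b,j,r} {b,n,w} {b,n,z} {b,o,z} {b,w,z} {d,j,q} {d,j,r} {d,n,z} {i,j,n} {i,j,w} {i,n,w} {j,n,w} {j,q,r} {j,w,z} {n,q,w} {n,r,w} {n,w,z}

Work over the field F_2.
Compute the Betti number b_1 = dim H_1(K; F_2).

b_1=9

n_0=10 n_1=35 n_2=21  [Z2]
∂1: piv[bd,bj,bn,bo,bq,br,bw,bz,ij] rk=9  ker:dj,dn,dq,dr,dz,in,io,ir,iw,iz,jn,jo,jq,jr,jw,jz,nq,nr,nw,nz,oz,qr,qw,rw,rz,wz
∂2: piv[bdj,bdq,bdr,bjq,bjr,bnw,bnz,boz,bwz,dnz,ijn,ijw,inw,jqr,jwz,nqw,nrw] rk=17  ker:djq,djr,jnw,nwz
b_1=(35−9)−17=9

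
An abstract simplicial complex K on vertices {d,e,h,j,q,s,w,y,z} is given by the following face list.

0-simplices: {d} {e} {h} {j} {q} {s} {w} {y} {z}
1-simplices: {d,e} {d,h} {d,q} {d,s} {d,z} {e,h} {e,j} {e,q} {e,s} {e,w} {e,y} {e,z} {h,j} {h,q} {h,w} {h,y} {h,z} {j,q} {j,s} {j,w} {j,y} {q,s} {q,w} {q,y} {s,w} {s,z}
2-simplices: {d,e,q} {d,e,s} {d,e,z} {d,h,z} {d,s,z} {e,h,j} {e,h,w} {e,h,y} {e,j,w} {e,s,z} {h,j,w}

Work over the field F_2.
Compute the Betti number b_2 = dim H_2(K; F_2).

b_2=2

n_0=9 n_1=26 n_2=11  [Z2]
∂1: piv[de,dh,dq,ds,dz,ej,ew,ey] rk=8  ker:eh,eq,es,ez,hj,hq,hw,hy,hz,jq,js,jw,jy,qs,qw,qy,sw,sz
∂2: piv[deq,des,dez,dhz,dsz,ehj,ehw,ehy,ejw] rk=9  ker:esz,hjw
b_2=(11−9)−0=2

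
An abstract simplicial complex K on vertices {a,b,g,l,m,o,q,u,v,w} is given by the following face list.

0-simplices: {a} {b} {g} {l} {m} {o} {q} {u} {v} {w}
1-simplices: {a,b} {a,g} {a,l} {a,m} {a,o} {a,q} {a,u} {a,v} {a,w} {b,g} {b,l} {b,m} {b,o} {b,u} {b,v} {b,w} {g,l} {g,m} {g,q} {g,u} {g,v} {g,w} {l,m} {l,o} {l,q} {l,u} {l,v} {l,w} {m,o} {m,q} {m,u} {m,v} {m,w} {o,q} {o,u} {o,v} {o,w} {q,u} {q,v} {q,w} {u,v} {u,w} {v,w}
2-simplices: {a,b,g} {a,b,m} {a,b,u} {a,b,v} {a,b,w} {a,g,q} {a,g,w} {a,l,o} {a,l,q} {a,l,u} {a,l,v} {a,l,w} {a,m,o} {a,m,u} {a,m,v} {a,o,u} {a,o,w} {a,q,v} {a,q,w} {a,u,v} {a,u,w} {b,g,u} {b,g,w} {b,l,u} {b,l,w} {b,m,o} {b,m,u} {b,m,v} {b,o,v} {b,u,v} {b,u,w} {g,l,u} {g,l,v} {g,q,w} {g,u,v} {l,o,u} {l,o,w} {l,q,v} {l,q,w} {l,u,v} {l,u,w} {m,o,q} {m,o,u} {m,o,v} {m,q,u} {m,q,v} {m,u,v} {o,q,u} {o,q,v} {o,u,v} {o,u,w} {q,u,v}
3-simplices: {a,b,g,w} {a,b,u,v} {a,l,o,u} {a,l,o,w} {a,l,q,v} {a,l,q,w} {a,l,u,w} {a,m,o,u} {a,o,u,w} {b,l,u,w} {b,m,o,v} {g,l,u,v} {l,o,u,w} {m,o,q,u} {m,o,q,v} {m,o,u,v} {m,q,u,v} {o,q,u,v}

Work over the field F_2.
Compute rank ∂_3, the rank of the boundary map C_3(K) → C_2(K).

n_0=10 n_1=43 n_2=52 n_3=18  [Z2]
∂1: piv[ab,ag,al,am,ao,aq,au,av,aw] rk=9  ker:bg,bl,bm,bo,bu,bv,bw,gl,gm,gq,gu,gv,gw,lm,lo,lq,lu,lv,lw,mo,mq,mu,mv,mw,oq,ou,ov,ow,qu,qv,qw,uv,uw,vw
∂2: piv[abg,abm,abu,abv,abw,agq,agw,alo,alq,alu,alv,alw,amo,amu,amv,aou,aow,aqv,aqw,auv,auw,bgu,blu,bmo,bov,glu,glv,moq,mqu,mqv] rk=30  ker:bgw,blw,bmu,bmv,buv,buw,gqw,guv,lou,low,lqv,lqw,luv,luw,mou,mov,muv,oqu,oqv,ouv,ouw,quv
∂3: piv[abgw,abuv,alou,alow,alqv,alqw,aluw,amou,aouw,bluw,bmov,gluv,moqu,moqv,mouv,mquv] rk=16  ker:louw,oquv
rk∂_3=16

rank∂_3=16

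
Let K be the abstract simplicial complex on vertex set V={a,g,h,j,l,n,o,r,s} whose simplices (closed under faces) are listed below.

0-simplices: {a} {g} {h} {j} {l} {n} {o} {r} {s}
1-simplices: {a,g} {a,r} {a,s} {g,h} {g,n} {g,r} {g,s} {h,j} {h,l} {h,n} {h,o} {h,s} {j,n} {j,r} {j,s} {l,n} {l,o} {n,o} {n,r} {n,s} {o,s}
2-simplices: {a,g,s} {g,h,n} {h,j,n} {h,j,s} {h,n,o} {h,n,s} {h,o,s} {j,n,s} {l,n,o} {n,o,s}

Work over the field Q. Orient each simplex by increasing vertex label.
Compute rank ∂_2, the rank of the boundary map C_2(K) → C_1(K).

n_0=9 n_1=21 n_2=10  [Q]
∂1: piv[ag,ar,as,gh,gn,hj,hl,ho] rk=8  ker:gr,gs,hn,hs,jn,jr,js,ln,lo,no,nr,ns,os
∂2: piv[ags,ghn,hjn,hjs,hno,hns,hos,lno] rk=8  ker:jns,nos
rk∂_2=8

rank∂_2=8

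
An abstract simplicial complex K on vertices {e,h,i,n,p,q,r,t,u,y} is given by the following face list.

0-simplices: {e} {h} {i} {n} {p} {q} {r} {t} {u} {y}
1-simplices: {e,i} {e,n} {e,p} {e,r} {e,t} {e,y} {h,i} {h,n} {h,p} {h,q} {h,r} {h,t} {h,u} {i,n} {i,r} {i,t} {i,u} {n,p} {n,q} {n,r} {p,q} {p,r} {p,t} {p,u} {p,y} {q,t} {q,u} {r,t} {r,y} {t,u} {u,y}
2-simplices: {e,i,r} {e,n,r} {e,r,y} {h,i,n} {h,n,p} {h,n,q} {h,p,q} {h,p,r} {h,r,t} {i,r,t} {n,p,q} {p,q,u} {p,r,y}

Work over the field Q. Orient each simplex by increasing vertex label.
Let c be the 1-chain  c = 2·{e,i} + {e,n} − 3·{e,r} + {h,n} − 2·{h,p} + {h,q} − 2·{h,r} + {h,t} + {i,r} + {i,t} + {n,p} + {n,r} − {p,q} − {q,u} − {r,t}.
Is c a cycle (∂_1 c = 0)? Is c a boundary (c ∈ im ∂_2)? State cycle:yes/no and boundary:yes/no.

n_0=10 n_1=31 n_2=13  [Q]
∂1: piv[ei,en,ep,er,et,ey,hi,hq,hu] rk=9  ker:hn,hp,hr,ht,in,ir,it,iu,np,nq,nr,pq,pr,pt,pu,py,qt,qu,rt,ry,tu,uy
∂2: piv[eir,enr,ery,hin,hnp,hnq,hpq,hpr,hrt,irt,pqu,pry] rk=12  ker:npq
∂1c = {h} + {q} − 2·{r} + {t} − {u}

cycle:no boundary:no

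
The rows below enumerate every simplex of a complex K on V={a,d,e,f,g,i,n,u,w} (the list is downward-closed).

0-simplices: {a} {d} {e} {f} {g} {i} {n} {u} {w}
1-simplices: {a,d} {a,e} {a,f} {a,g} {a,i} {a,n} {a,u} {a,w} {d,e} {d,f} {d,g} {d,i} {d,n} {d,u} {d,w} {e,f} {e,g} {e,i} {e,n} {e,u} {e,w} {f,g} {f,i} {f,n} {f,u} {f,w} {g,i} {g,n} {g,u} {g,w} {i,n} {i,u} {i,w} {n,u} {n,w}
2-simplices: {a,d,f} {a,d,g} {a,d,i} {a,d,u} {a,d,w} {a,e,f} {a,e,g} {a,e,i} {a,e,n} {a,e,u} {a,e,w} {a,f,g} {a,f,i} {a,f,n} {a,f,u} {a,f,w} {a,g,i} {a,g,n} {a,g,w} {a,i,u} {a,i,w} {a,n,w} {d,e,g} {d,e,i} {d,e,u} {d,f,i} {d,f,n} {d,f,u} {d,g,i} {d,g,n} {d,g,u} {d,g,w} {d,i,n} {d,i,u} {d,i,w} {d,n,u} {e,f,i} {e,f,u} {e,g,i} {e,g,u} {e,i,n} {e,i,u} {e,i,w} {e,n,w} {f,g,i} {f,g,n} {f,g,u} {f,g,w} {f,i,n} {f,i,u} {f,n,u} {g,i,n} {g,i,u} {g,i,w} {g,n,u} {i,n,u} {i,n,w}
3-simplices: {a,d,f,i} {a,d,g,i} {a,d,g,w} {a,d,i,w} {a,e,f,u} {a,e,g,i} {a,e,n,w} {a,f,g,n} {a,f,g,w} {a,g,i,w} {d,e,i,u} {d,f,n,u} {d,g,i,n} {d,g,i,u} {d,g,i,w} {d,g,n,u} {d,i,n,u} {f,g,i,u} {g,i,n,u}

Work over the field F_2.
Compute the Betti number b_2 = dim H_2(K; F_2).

n_0=9 n_1=35 n_2=57 n_3=19  [Z2]
∂1: piv[ad,ae,af,ag,ai,an,au,aw] rk=8  ker:de,df,dg,di,dn,du,dw,ef,eg,ei,en,eu,ew,fg,fi,fn,fu,fw,gi,gn,gu,gw,in,iu,iw,nu,nw
∂2: piv[adf,adg,adi,adu,adw,aef,aeg,aei,aen,aeu,aew,afg,afi,afn,afu,afw,agi,agn,agw,aiu,aiw,anw,deg,dfn,dgu,din,dnu] rk=27  ker:dei,deu,dfi,dfu,dgi,dgn,dgw,diu,diw,efi,efu,egi,egu,ein,eiu,eiw,enw,fgi,fgn,fgu,fgw,fin,fiu,fnu,gin,giu,giw,gnu,inu,inw
∂3: piv[adfi,adgi,adgw,adiw,aefu,aegi,aenw,afgn,afgw,agiw,deiu,dfnu,dgin,dgiu,dgnu,dinu,fgiu] rk=17  ker:dgiw,ginu
b_2=(57−27)−17=13

b_2=13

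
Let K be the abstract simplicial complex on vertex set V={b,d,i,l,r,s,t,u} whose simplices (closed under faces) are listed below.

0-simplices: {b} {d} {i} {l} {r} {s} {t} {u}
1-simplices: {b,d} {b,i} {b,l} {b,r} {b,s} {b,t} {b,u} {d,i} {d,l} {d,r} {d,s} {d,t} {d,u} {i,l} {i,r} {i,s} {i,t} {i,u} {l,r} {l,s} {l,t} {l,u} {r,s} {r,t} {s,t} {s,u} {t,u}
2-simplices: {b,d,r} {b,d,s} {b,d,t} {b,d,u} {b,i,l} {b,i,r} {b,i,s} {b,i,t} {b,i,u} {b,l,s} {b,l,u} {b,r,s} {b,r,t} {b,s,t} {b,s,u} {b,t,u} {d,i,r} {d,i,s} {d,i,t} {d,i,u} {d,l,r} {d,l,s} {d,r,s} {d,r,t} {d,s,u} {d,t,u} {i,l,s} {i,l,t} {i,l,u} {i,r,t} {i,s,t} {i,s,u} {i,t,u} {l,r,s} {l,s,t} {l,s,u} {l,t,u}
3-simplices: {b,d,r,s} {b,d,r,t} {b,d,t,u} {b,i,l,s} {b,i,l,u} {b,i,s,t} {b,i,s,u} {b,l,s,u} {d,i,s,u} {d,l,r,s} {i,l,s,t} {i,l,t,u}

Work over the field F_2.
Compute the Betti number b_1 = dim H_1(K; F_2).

n_0=8 n_1=27 n_2=37 n_3=12  [Z2]
∂1: piv[bd,bi,bl,br,bs,bt,bu] rk=7  ker:di,dl,dr,ds,dt,du,il,ir,is,it,iu,lr,ls,lt,lu,rs,rt,st,su,tu
∂2: piv[bdr,bds,bdt,bdu,bil,bir,bis,bit,biu,bls,blu,brs,brt,bst,bsu,btu,dir,dlr,dls,ilt] rk=20  ker:dis,dit,diu,drs,drt,dsu,dtu,ils,ilu,irt,ist,isu,itu,lrs,lst,lsu,ltu
∂3: piv[bdrs,bdrt,bdtu,bils,bilu,bist,bisu,blsu,disu,dlrs,ilst,iltu] rk=12
b_1=(27−7)−20=0

b_1=0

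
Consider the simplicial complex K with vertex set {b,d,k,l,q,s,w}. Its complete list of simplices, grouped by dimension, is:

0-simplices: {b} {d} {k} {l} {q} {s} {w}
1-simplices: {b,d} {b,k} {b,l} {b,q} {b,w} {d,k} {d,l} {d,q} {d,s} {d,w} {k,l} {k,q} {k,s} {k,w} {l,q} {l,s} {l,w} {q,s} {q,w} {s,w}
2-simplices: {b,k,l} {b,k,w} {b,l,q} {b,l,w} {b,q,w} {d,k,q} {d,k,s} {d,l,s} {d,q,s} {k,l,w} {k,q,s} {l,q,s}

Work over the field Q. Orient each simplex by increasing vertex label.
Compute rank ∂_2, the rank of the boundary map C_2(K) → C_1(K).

rank∂_2=10

n_0=7 n_1=20 n_2=12  [Q]
∂1: piv[bd,bk,bl,bq,bw,ds] rk=6  ker:dk,dl,dq,dw,kl,kq,ks,kw,lq,ls,lw,qs,qw,sw
∂2: piv[bkl,bkw,blq,blw,bqw,dkq,dks,dls,dqs,lqs] rk=10  ker:klw,kqs
rk∂_2=10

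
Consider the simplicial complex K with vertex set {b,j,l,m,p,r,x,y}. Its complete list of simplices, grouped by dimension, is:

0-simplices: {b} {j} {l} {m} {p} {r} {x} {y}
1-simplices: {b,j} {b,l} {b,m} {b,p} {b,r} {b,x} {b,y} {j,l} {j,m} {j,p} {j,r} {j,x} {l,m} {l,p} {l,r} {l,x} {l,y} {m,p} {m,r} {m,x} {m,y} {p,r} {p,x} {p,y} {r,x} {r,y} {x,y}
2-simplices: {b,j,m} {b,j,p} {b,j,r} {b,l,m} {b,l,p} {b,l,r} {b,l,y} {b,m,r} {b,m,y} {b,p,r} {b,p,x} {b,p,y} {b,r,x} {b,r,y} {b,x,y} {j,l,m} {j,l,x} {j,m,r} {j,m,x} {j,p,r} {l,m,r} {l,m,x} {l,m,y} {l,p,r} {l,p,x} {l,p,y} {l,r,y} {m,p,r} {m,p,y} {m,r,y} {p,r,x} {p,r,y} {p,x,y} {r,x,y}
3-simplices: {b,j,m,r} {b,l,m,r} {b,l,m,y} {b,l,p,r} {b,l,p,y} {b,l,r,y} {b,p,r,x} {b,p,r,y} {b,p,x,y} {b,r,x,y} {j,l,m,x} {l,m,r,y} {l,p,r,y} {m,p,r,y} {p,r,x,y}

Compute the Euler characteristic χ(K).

χ(K)=0

n_0=8 n_1=27 n_2=34 n_3=15
χ=+8−27+34−15=0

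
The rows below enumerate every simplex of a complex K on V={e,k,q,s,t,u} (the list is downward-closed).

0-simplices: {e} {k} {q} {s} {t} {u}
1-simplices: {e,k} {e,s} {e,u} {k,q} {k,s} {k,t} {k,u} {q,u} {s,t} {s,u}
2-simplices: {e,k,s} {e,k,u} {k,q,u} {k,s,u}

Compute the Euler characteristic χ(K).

n_0=6 n_1=10 n_2=4
χ=+6−10+4=0

χ(K)=0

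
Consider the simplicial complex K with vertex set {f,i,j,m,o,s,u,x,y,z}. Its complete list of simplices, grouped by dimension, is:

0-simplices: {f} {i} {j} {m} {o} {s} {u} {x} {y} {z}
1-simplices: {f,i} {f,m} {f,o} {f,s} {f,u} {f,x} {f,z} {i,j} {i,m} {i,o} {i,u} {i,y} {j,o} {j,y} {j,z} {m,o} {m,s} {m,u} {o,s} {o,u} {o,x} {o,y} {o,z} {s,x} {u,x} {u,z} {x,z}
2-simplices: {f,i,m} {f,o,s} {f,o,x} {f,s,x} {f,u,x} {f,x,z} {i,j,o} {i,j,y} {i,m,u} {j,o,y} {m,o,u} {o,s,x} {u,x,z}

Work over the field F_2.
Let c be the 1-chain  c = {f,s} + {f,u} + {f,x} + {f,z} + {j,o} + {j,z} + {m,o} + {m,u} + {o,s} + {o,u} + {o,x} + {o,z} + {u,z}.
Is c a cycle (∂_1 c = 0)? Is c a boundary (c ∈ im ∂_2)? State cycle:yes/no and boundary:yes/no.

cycle:yes boundary:no

n_0=10 n_1=27 n_2=13  [Z2]
∂1: piv[fi,fm,fo,fs,fu,fx,fz,ij,iy] rk=9  ker:im,io,iu,jo,jy,jz,mo,ms,mu,os,ou,ox,oy,oz,sx,ux,uz,xz
∂2: piv[fim,fos,fox,fsx,fux,fxz,ijo,ijy,imu,joy,mou,uxz] rk=12  ker:osx
∂1c = 0
c vs im∂2: residual ≠ 0 ⇒ not boundary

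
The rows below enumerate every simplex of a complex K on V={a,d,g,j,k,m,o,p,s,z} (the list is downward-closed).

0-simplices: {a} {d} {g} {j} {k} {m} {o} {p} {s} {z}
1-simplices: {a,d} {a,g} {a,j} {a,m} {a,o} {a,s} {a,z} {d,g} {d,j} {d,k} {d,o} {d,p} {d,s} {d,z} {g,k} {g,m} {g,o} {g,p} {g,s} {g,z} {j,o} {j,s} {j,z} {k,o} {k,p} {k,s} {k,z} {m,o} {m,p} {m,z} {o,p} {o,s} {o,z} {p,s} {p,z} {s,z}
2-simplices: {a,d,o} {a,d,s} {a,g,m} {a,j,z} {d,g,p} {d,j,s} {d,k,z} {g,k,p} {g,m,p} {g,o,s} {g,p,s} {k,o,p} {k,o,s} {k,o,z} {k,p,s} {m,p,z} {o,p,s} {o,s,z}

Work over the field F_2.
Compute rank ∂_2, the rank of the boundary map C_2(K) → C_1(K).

rank∂_2=17

n_0=10 n_1=36 n_2=18  [Z2]
∂1: piv[ad,ag,aj,am,ao,as,az,dk,dp] rk=9  ker:dg,dj,do,ds,dz,gk,gm,go,gp,gs,gz,jo,js,jz,ko,kp,ks,kz,mo,mp,mz,op,os,oz,ps,pz,sz
∂2: piv[ado,ads,agm,ajz,dgp,djs,dkz,gkp,gmp,gos,gps,kop,kos,koz,kps,mpz,osz] rk=17  ker:ops
rk∂_2=17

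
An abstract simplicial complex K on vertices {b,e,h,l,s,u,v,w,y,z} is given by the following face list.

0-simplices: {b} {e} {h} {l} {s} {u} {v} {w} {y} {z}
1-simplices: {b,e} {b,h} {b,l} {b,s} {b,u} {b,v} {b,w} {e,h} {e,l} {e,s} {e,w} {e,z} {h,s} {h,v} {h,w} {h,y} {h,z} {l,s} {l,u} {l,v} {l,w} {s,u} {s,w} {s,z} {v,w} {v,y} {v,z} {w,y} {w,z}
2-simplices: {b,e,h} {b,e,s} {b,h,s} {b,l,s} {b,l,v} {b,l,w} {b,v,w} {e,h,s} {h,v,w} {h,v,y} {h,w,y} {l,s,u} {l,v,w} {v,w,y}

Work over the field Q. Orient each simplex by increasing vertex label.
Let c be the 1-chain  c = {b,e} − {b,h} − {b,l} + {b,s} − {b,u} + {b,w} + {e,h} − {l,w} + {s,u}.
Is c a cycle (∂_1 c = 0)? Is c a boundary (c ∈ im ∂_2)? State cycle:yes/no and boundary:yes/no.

n_0=10 n_1=29 n_2=14  [Q]
∂1: piv[be,bh,bl,bs,bu,bv,bw,ez,hy] rk=9  ker:eh,el,es,ew,hs,hv,hw,hz,ls,lu,lv,lw,su,sw,sz,vw,vy,vz,wy,wz
∂2: piv[beh,bes,bhs,bls,blv,blw,bvw,hvw,hvy,hwy,lsu] rk=11  ker:ehs,lvw,vwy
∂1c = 0
c vs im∂2: residual ≠ 0 ⇒ not boundary

cycle:yes boundary:no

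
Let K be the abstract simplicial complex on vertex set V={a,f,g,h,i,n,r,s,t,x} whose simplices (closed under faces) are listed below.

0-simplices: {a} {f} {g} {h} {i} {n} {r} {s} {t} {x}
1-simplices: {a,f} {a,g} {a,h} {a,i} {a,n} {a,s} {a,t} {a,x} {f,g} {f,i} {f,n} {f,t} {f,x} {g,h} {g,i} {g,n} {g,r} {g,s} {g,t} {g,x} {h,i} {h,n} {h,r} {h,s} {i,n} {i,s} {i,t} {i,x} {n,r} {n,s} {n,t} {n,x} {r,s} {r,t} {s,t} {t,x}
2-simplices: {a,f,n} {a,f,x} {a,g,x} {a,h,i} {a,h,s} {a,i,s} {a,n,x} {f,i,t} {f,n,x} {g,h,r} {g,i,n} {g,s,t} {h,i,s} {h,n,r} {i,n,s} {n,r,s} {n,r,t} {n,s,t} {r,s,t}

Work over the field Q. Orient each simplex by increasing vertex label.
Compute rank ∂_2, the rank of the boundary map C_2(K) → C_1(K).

rank∂_2=16

n_0=10 n_1=36 n_2=19  [Q]
∂1: piv[af,ag,ah,ai,an,as,at,ax,gr] rk=9  ker:fg,fi,fn,ft,fx,gh,gi,gn,gs,gt,gx,hi,hn,hr,hs,in,is,it,ix,nr,ns,nt,nx,rs,rt,st,tx
∂2: piv[afn,afx,agx,ahi,ahs,ais,anx,fit,ghr,gin,gst,hnr,ins,nrs,nrt,nst] rk=16  ker:fnx,his,rst
rk∂_2=16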